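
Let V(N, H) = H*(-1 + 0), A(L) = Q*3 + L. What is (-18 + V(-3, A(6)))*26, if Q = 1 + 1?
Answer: -780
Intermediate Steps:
Q = 2
A(L) = 6 + L (A(L) = 2*3 + L = 6 + L)
V(N, H) = -H (V(N, H) = H*(-1) = -H)
(-18 + V(-3, A(6)))*26 = (-18 - (6 + 6))*26 = (-18 - 1*12)*26 = (-18 - 12)*26 = -30*26 = -780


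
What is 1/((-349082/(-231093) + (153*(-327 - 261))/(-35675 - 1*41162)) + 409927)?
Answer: 17756492841/7278913453296893 ≈ 2.4394e-6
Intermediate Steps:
1/((-349082/(-231093) + (153*(-327 - 261))/(-35675 - 1*41162)) + 409927) = 1/((-349082*(-1/231093) + (153*(-588))/(-35675 - 41162)) + 409927) = 1/((349082/231093 - 89964/(-76837)) + 409927) = 1/((349082/231093 - 89964*(-1/76837)) + 409927) = 1/((349082/231093 + 89964/76837) + 409927) = 1/(47612464286/17756492841 + 409927) = 1/(7278913453296893/17756492841) = 17756492841/7278913453296893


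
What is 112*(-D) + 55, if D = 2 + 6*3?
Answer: -2185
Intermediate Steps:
D = 20 (D = 2 + 18 = 20)
112*(-D) + 55 = 112*(-1*20) + 55 = 112*(-20) + 55 = -2240 + 55 = -2185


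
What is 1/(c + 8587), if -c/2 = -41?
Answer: 1/8669 ≈ 0.00011535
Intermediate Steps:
c = 82 (c = -2*(-41) = 82)
1/(c + 8587) = 1/(82 + 8587) = 1/8669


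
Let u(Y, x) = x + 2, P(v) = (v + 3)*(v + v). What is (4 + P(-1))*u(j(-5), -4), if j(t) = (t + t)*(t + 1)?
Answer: 0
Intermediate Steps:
P(v) = 2*v*(3 + v) (P(v) = (3 + v)*(2*v) = 2*v*(3 + v))
j(t) = 2*t*(1 + t) (j(t) = (2*t)*(1 + t) = 2*t*(1 + t))
u(Y, x) = 2 + x
(4 + P(-1))*u(j(-5), -4) = (4 + 2*(-1)*(3 - 1))*(2 - 4) = (4 + 2*(-1)*2)*(-2) = (4 - 4)*(-2) = 0*(-2) = 0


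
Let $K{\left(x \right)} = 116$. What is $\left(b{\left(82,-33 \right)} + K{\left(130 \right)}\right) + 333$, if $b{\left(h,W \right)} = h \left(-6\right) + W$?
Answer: $-76$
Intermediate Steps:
$b{\left(h,W \right)} = W - 6 h$ ($b{\left(h,W \right)} = - 6 h + W = W - 6 h$)
$\left(b{\left(82,-33 \right)} + K{\left(130 \right)}\right) + 333 = \left(\left(-33 - 492\right) + 116\right) + 333 = \left(-525 + 116\right) + 333 = -409 + 333 = -76$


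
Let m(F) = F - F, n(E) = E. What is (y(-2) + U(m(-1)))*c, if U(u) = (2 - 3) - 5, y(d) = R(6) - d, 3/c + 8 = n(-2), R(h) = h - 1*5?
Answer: 9/10 ≈ 0.90000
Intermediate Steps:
m(F) = 0
R(h) = -5 + h (R(h) = h - 5 = -5 + h)
c = -3/10 (c = 3/(-8 - 2) = 3/(-10) = 3*(-⅒) = -3/10 ≈ -0.30000)
y(d) = 1 - d (y(d) = (-5 + 6) - d = 1 - d)
U(u) = -6 (U(u) = -1 - 5 = -6)
(y(-2) + U(m(-1)))*c = ((1 - 1*(-2)) - 6)*(-3/10) = ((1 + 2) - 6)*(-3/10) = (3 - 6)*(-3/10) = -3*(-3/10) = 9/10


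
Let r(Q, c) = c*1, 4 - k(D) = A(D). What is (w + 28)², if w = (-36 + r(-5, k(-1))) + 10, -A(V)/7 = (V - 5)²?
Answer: 66564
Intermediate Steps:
A(V) = -7*(-5 + V)² (A(V) = -7*(V - 5)² = -7*(-5 + V)²)
k(D) = 4 + 7*(-5 + D)² (k(D) = 4 - (-7)*(-5 + D)² = 4 + 7*(-5 + D)²)
r(Q, c) = c
w = 230 (w = (-36 + (4 + 7*(-5 - 1)²)) + 10 = (-36 + (4 + 7*(-6)²)) + 10 = (-36 + (4 + 7*36)) + 10 = (-36 + (4 + 252)) + 10 = (-36 + 256) + 10 = 220 + 10 = 230)
(w + 28)² = (230 + 28)² = 258² = 66564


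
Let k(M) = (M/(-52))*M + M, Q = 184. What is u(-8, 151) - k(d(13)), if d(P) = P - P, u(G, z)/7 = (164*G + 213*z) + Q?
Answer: 217245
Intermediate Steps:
u(G, z) = 1288 + 1148*G + 1491*z (u(G, z) = 7*((164*G + 213*z) + 184) = 7*(184 + 164*G + 213*z) = 1288 + 1148*G + 1491*z)
d(P) = 0
k(M) = M - M²/52 (k(M) = (M*(-1/52))*M + M = (-M/52)*M + M = -M²/52 + M = M - M²/52)
u(-8, 151) - k(d(13)) = (1288 + 1148*(-8) + 1491*151) - 0*(52 - 1*0)/52 = (1288 - 9184 + 225141) - 0*(52 + 0)/52 = 217245 - 0*52/52 = 217245 - 1*0 = 217245 + 0 = 217245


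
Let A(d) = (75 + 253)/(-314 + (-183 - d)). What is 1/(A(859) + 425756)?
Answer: 339/144331202 ≈ 2.3488e-6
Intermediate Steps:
A(d) = 328/(-497 - d)
1/(A(859) + 425756) = 1/(-328/(497 + 859) + 425756) = 1/(-328/1356 + 425756) = 1/(-328*1/1356 + 425756) = 1/(-82/339 + 425756) = 1/(144331202/339) = 339/144331202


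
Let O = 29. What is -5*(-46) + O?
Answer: 259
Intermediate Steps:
-5*(-46) + O = -5*(-46) + 29 = 230 + 29 = 259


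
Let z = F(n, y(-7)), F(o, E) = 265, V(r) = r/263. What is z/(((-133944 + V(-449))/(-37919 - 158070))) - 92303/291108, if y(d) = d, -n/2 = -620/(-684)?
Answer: 3973124522935877/10255071404868 ≈ 387.43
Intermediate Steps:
n = -310/171 (n = -(-1240)/(-684) = -(-1240)*(-1)/684 = -2*155/171 = -310/171 ≈ -1.8129)
V(r) = r/263 (V(r) = r*(1/263) = r/263)
z = 265
z/(((-133944 + V(-449))/(-37919 - 158070))) - 92303/291108 = 265/(((-133944 + (1/263)*(-449))/(-37919 - 158070))) - 92303/291108 = 265/(((-133944 - 449/263)/(-195989))) - 92303*1/291108 = 265/((-35227721/263*(-1/195989))) - 92303/291108 = 265/(35227721/51545107) - 92303/291108 = 265*(51545107/35227721) - 92303/291108 = 13659453355/35227721 - 92303/291108 = 3973124522935877/10255071404868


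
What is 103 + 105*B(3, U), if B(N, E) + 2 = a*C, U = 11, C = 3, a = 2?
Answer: 523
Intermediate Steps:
B(N, E) = 4 (B(N, E) = -2 + 2*3 = -2 + 6 = 4)
103 + 105*B(3, U) = 103 + 105*4 = 103 + 420 = 523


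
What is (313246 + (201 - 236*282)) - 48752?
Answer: 198143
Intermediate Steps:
(313246 + (201 - 236*282)) - 48752 = (313246 + (201 - 66552)) - 48752 = (313246 - 66351) - 48752 = 246895 - 48752 = 198143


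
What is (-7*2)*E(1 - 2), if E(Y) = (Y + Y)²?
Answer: -56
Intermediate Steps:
E(Y) = 4*Y² (E(Y) = (2*Y)² = 4*Y²)
(-7*2)*E(1 - 2) = (-7*2)*(4*(1 - 2)²) = -56*(-1)² = -56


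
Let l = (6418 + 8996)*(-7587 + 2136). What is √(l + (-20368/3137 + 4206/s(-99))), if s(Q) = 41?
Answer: 2*I*√347478389123317817/128617 ≈ 9166.3*I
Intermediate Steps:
l = -84021714 (l = 15414*(-5451) = -84021714)
√(l + (-20368/3137 + 4206/s(-99))) = √(-84021714 + (-20368/3137 + 4206/41)) = √(-84021714 + 12359134/128617) = √(-10806608430404/128617) = 2*I*√347478389123317817/128617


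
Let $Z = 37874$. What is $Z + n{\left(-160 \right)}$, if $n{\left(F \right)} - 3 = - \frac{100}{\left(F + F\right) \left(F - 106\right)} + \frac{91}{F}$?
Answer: $\frac{25187826}{665} \approx 37876.0$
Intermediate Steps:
$n{\left(F \right)} = 3 + \frac{91}{F} - \frac{50}{F \left(-106 + F\right)}$ ($n{\left(F \right)} = 3 + \left(- \frac{100}{\left(F + F\right) \left(F - 106\right)} + \frac{91}{F}\right) = 3 + \left(- \frac{100}{2 F \left(-106 + F\right)} + \frac{91}{F}\right) = 3 + \left(- 100 \frac{1}{2 F \left(-106 + F\right)} + \frac{91}{F}\right) = 3 + \left(- \frac{50}{F \left(-106 + F\right)} + \frac{91}{F}\right) = 3 + \left(\frac{91}{F} - \frac{50}{F \left(-106 + F\right)}\right) = 3 + \frac{91}{F} - \frac{50}{F \left(-106 + F\right)}$)
$Z + n{\left(-160 \right)} = 37874 + \frac{-9696 - -36320 + 3 \left(-160\right)^{2}}{\left(-160\right) \left(-106 - 160\right)} = 37874 - \frac{-9696 + 36320 + 3 \cdot 25600}{160 \left(-266\right)} = 37874 - - \frac{-9696 + 36320 + 76800}{42560} = 37874 - \left(- \frac{1}{42560}\right) 103424 = 37874 + \frac{1616}{665} = \frac{25187826}{665}$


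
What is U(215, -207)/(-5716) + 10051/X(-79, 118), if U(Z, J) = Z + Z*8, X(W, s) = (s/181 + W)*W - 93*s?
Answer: -12074424721/4950027420 ≈ -2.4393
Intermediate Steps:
X(W, s) = -93*s + W*(W + s/181) (X(W, s) = (s/181 + W)*W - 93*s = (W + s/181)*W - 93*s = W*(W + s/181) - 93*s = -93*s + W*(W + s/181))
U(Z, J) = 9*Z (U(Z, J) = Z + 8*Z = 9*Z)
U(215, -207)/(-5716) + 10051/X(-79, 118) = (9*215)/(-5716) + 10051/((-79)**2 - 93*118 + (1/181)*(-79)*118) = 1935*(-1/5716) + 10051/(6241 - 10974 - 9322/181) = -1935/5716 + 10051/(-865995/181) = -1935/5716 + 10051*(-181/865995) = -1935/5716 - 1819231/865995 = -12074424721/4950027420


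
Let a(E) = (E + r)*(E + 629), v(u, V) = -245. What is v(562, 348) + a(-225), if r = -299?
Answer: -211941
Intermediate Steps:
a(E) = (-299 + E)*(629 + E) (a(E) = (E - 299)*(E + 629) = (-299 + E)*(629 + E))
v(562, 348) + a(-225) = -245 + (-188071 + (-225)² + 330*(-225)) = -245 + (-188071 + 50625 - 74250) = -245 - 211696 = -211941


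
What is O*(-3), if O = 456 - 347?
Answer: -327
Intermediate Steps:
O = 109
O*(-3) = 109*(-3) = -327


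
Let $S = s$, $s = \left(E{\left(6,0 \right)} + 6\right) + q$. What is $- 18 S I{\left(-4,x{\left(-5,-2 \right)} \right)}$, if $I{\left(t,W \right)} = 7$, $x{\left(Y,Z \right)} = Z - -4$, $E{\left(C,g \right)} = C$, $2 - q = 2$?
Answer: $-1512$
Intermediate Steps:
$q = 0$ ($q = 2 - 2 = 0$)
$x{\left(Y,Z \right)} = 4 + Z$ ($x{\left(Y,Z \right)} = Z + 4 = 4 + Z$)
$s = 12$ ($s = \left(6 + 6\right) + 0 = 12 + 0 = 12$)
$S = 12$
$- 18 S I{\left(-4,x{\left(-5,-2 \right)} \right)} = \left(-18\right) 12 \cdot 7 = \left(-216\right) 7 = -1512$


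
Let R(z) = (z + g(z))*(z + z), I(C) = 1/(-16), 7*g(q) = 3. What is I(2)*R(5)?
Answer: -95/28 ≈ -3.3929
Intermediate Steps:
g(q) = 3/7 (g(q) = (1/7)*3 = 3/7)
I(C) = -1/16
R(z) = 2*z*(3/7 + z) (R(z) = (z + 3/7)*(z + z) = (3/7 + z)*(2*z) = 2*z*(3/7 + z))
I(2)*R(5) = -5*(3 + 7*5)/56 = -5*(3 + 35)/56 = -5*38/56 = -1/16*380/7 = -95/28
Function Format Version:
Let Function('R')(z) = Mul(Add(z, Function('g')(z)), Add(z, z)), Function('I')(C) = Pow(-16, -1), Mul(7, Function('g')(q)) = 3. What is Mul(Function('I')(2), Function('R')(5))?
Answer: Rational(-95, 28) ≈ -3.3929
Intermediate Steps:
Function('g')(q) = Rational(3, 7) (Function('g')(q) = Mul(Rational(1, 7), 3) = Rational(3, 7))
Function('I')(C) = Rational(-1, 16)
Function('R')(z) = Mul(2, z, Add(Rational(3, 7), z)) (Function('R')(z) = Mul(Add(z, Rational(3, 7)), Add(z, z)) = Mul(Add(Rational(3, 7), z), Mul(2, z)) = Mul(2, z, Add(Rational(3, 7), z)))
Mul(Function('I')(2), Function('R')(5)) = Mul(Rational(-1, 16), Mul(Rational(2, 7), 5, Add(3, Mul(7, 5)))) = Mul(Rational(-1, 16), Mul(Rational(2, 7), 5, Add(3, 35))) = Mul(Rational(-1, 16), Mul(Rational(2, 7), 5, 38)) = Mul(Rational(-1, 16), Rational(380, 7)) = Rational(-95, 28)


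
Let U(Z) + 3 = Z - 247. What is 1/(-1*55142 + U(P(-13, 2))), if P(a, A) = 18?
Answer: -1/55374 ≈ -1.8059e-5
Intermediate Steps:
U(Z) = -250 + Z (U(Z) = -3 + (Z - 247) = -3 + (-247 + Z) = -250 + Z)
1/(-1*55142 + U(P(-13, 2))) = 1/(-1*55142 + (-250 + 18)) = 1/(-55142 - 232) = 1/(-55374) = -1/55374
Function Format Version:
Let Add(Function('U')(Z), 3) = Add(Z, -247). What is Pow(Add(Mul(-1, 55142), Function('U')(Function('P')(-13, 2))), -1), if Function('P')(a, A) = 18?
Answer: Rational(-1, 55374) ≈ -1.8059e-5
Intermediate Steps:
Function('U')(Z) = Add(-250, Z) (Function('U')(Z) = Add(-3, Add(Z, -247)) = Add(-3, Add(-247, Z)) = Add(-250, Z))
Pow(Add(Mul(-1, 55142), Function('U')(Function('P')(-13, 2))), -1) = Pow(Add(Mul(-1, 55142), Add(-250, 18)), -1) = Pow(Add(-55142, -232), -1) = Pow(-55374, -1) = Rational(-1, 55374)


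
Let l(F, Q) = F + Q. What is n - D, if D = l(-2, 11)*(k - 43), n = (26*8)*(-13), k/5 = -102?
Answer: 2273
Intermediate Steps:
k = -510 (k = 5*(-102) = -510)
n = -2704 (n = 208*(-13) = -2704)
D = -4977 (D = (-2 + 11)*(-510 - 43) = 9*(-553) = -4977)
n - D = -2704 - 1*(-4977) = -2704 + 4977 = 2273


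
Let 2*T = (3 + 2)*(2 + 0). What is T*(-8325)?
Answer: -41625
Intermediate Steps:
T = 5 (T = ((3 + 2)*(2 + 0))/2 = (5*2)/2 = (1/2)*10 = 5)
T*(-8325) = 5*(-8325) = -41625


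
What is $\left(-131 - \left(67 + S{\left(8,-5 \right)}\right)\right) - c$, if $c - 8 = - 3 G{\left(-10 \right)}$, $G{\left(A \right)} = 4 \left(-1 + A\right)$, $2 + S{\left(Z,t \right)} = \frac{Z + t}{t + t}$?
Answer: $- \frac{3357}{10} \approx -335.7$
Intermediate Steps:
$S{\left(Z,t \right)} = -2 + \frac{Z + t}{2 t}$ ($S{\left(Z,t \right)} = -2 + \frac{Z + t}{t + t} = -2 + \frac{Z + t}{2 t}$)
$G{\left(A \right)} = -4 + 4 A$
$c = 140$ ($c = 8 - 3 \left(-4 + 4 \left(-10\right)\right) = 8 - 3 \left(-4 - 40\right) = 8 - -132 = 8 + 132 = 140$)
$\left(-131 - \left(67 + S{\left(8,-5 \right)}\right)\right) - c = \left(-131 - \left(67 + \frac{8 - -15}{2 \left(-5\right)}\right)\right) - 140 = \left(-131 - \left(67 + \frac{1}{2} \left(- \frac{1}{5}\right) \left(8 + 15\right)\right)\right) - 140 = \left(-131 - \left(67 + \frac{1}{2} \left(- \frac{1}{5}\right) 23\right)\right) - 140 = \left(-131 - \frac{647}{10}\right) - 140 = - \frac{1957}{10} - 140 = - \frac{3357}{10}$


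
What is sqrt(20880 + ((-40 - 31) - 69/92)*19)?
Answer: sqrt(78067)/2 ≈ 139.70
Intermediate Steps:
sqrt(20880 + ((-40 - 31) - 69/92)*19) = sqrt(20880 + (-71 - 69*1/92)*19) = sqrt(20880 + (-71 - 3/4)*19) = sqrt(20880 - 287/4*19) = sqrt(20880 - 5453/4) = sqrt(78067/4) = sqrt(78067)/2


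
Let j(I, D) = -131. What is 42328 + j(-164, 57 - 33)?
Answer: 42197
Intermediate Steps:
42328 + j(-164, 57 - 33) = 42328 - 131 = 42197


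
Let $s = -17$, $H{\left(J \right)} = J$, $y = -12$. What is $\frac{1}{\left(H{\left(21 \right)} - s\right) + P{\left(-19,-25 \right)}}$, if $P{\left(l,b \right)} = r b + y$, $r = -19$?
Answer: $\frac{1}{501} \approx 0.001996$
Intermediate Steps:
$P{\left(l,b \right)} = -12 - 19 b$ ($P{\left(l,b \right)} = - 19 b - 12 = -12 - 19 b$)
$\frac{1}{\left(H{\left(21 \right)} - s\right) + P{\left(-19,-25 \right)}} = \frac{1}{\left(21 - -17\right) - -463} = \frac{1}{\left(21 + 17\right) + \left(-12 + 475\right)} = \frac{1}{38 + 463} = \frac{1}{501}$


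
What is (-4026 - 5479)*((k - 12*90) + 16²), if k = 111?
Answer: 6777065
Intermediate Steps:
(-4026 - 5479)*((k - 12*90) + 16²) = (-4026 - 5479)*((111 - 12*90) + 16²) = -9505*((111 - 1080) + 256) = -9505*(-969 + 256) = -9505*(-713) = 6777065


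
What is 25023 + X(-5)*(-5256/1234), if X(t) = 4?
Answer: 15428679/617 ≈ 25006.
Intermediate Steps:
25023 + X(-5)*(-5256/1234) = 25023 + 4*(-5256/1234) = 25023 + 4*(-5256*1/1234) = 25023 + 4*(-2628/617) = 25023 - 10512/617 = 15428679/617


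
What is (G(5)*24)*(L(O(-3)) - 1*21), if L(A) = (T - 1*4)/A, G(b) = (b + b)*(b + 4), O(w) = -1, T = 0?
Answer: -36720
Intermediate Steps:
G(b) = 2*b*(4 + b) (G(b) = (2*b)*(4 + b) = 2*b*(4 + b))
L(A) = -4/A (L(A) = (0 - 1*4)/A = (0 - 4)/A = -4/A)
(G(5)*24)*(L(O(-3)) - 1*21) = ((2*5*(4 + 5))*24)*(-4/(-1) - 1*21) = ((2*5*9)*24)*(-4*(-1) - 21) = (90*24)*(4 - 21) = 2160*(-17) = -36720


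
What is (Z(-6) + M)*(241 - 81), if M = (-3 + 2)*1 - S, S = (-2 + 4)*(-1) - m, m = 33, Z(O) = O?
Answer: 4480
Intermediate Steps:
S = -35 (S = (-2 + 4)*(-1) - 1*33 = 2*(-1) - 33 = -2 - 33 = -35)
M = 34 (M = (-3 + 2)*1 - 1*(-35) = -1*1 + 35 = -1 + 35 = 34)
(Z(-6) + M)*(241 - 81) = (-6 + 34)*(241 - 81) = 28*160 = 4480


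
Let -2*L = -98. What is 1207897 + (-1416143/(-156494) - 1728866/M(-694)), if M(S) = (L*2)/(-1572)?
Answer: 221920396875733/7668206 ≈ 2.8940e+7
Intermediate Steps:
L = 49 (L = -½*(-98) = 49)
M(S) = -49/786 (M(S) = (49*2)/(-1572) = 98*(-1/1572) = -49/786)
1207897 + (-1416143/(-156494) - 1728866/M(-694)) = 1207897 + (-1416143/(-156494) - 1728866/(-49/786)) = 1207897 + (-1416143*(-1/156494) - 1728866*(-786/49)) = 1207897 + (1416143/156494 + 1358888676/49) = 1207897 + 212657993852951/7668206 = 221920396875733/7668206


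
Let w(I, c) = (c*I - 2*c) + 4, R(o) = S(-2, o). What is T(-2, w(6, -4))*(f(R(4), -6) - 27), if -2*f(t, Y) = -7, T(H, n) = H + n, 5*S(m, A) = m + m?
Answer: 329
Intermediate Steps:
S(m, A) = 2*m/5 (S(m, A) = (m + m)/5 = (2*m)/5 = 2*m/5)
R(o) = -4/5 (R(o) = (2/5)*(-2) = -4/5)
w(I, c) = 4 - 2*c + I*c (w(I, c) = (I*c - 2*c) + 4 = (-2*c + I*c) + 4 = 4 - 2*c + I*c)
f(t, Y) = 7/2 (f(t, Y) = -1/2*(-7) = 7/2)
T(-2, w(6, -4))*(f(R(4), -6) - 27) = (-2 + (4 - 2*(-4) + 6*(-4)))*(7/2 - 27) = (-2 + (4 + 8 - 24))*(-47/2) = (-2 - 12)*(-47/2) = -14*(-47/2) = 329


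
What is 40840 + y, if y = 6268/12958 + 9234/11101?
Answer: 2937445415980/71923379 ≈ 40841.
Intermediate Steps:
y = 94617620/71923379 (y = 6268*(1/12958) + 9234*(1/11101) = 3134/6479 + 9234/11101 = 94617620/71923379 ≈ 1.3155)
40840 + y = 40840 + 94617620/71923379 = 2937445415980/71923379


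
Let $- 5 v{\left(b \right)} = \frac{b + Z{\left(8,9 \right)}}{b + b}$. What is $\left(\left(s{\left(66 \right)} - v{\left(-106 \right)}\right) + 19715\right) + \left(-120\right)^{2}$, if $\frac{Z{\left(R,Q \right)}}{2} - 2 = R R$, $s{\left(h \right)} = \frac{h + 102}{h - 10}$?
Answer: $\frac{18082527}{530} \approx 34118.0$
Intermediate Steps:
$s{\left(h \right)} = \frac{102 + h}{-10 + h}$
$Z{\left(R,Q \right)} = 4 + 2 R^{2}$ ($Z{\left(R,Q \right)} = 4 + 2 R R = 4 + 2 R^{2}$)
$v{\left(b \right)} = - \frac{132 + b}{10 b}$ ($v{\left(b \right)} = - \frac{\left(b + \left(4 + 2 \cdot 8^{2}\right)\right) \frac{1}{b + b}}{5} = - \frac{\left(b + \left(4 + 2 \cdot 64\right)\right) \frac{1}{2 b}}{5} = - \frac{\left(b + \left(4 + 128\right)\right) \frac{1}{2 b}}{5} = - \frac{\left(b + 132\right) \frac{1}{2 b}}{5} = - \frac{\left(132 + b\right) \frac{1}{2 b}}{5} = - \frac{\frac{1}{2} \frac{1}{b} \left(132 + b\right)}{5} = - \frac{132 + b}{10 b}$)
$\left(\left(s{\left(66 \right)} - v{\left(-106 \right)}\right) + 19715\right) + \left(-120\right)^{2} = \left(\left(\frac{102 + 66}{-10 + 66} - \frac{-132 - -106}{10 \left(-106\right)}\right) + 19715\right) + \left(-120\right)^{2} = \left(\left(\frac{1}{56} \cdot 168 - \frac{1}{10} \left(- \frac{1}{106}\right) \left(-132 + 106\right)\right) + 19715\right) + 14400 = \left(\left(\frac{1}{56} \cdot 168 - \frac{1}{10} \left(- \frac{1}{106}\right) \left(-26\right)\right) + 19715\right) + 14400 = \left(\left(3 - \frac{13}{530}\right) + 19715\right) + 14400 = \left(\frac{1577}{530} + 19715\right) + 14400 = \frac{10450527}{530} + 14400 = \frac{18082527}{530}$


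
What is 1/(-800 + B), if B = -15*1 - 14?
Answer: -1/829 ≈ -0.0012063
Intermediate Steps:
B = -29 (B = -15 - 14 = -29)
1/(-800 + B) = 1/(-800 - 29) = 1/(-829) = -1/829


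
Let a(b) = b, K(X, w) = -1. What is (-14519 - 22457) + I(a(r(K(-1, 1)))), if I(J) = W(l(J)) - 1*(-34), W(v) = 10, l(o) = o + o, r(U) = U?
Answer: -36932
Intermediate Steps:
l(o) = 2*o
I(J) = 44 (I(J) = 10 - 1*(-34) = 10 + 34 = 44)
(-14519 - 22457) + I(a(r(K(-1, 1)))) = (-14519 - 22457) + 44 = -36976 + 44 = -36932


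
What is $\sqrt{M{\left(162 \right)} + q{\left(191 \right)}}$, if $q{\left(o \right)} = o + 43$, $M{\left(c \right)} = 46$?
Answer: $2 \sqrt{70} \approx 16.733$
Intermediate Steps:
$q{\left(o \right)} = 43 + o$
$\sqrt{M{\left(162 \right)} + q{\left(191 \right)}} = \sqrt{46 + \left(43 + 191\right)} = \sqrt{46 + 234} = \sqrt{280} = 2 \sqrt{70}$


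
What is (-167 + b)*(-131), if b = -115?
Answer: 36942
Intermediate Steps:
(-167 + b)*(-131) = (-167 - 115)*(-131) = -282*(-131) = 36942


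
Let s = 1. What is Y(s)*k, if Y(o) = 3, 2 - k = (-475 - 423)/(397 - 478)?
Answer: -736/27 ≈ -27.259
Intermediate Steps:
k = -736/81 (k = 2 - (-475 - 423)/(397 - 478) = 2 - (-898)/(-81) = 2 - (-898)*(-1)/81 = 2 - 1*898/81 = 2 - 898/81 = -736/81 ≈ -9.0864)
Y(s)*k = 3*(-736/81) = -736/27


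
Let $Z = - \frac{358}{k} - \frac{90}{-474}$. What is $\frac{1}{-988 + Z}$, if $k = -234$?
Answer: $- \frac{9243}{9116188} \approx -0.0010139$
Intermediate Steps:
$Z = \frac{15896}{9243}$ ($Z = - \frac{358}{-234} - \frac{90}{-474} = \left(-358\right) \left(- \frac{1}{234}\right) - - \frac{15}{79} = \frac{179}{117} + \frac{15}{79} = \frac{15896}{9243} \approx 1.7198$)
$\frac{1}{-988 + Z} = \frac{1}{-988 + \frac{15896}{9243}} = \frac{1}{- \frac{9116188}{9243}} = - \frac{9243}{9116188}$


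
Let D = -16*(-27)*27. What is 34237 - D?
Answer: 22573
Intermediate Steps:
D = 11664 (D = 432*27 = 11664)
34237 - D = 34237 - 1*11664 = 34237 - 11664 = 22573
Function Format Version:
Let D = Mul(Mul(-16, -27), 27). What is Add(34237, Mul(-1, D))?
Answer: 22573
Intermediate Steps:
D = 11664 (D = Mul(432, 27) = 11664)
Add(34237, Mul(-1, D)) = Add(34237, Mul(-1, 11664)) = Add(34237, -11664) = 22573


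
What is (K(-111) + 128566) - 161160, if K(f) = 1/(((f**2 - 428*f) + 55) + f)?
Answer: -1948241161/59773 ≈ -32594.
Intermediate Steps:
K(f) = 1/(55 + f**2 - 427*f) (K(f) = 1/((55 + f**2 - 428*f) + f) = 1/(55 + f**2 - 427*f))
(K(-111) + 128566) - 161160 = (1/(55 + (-111)**2 - 427*(-111)) + 128566) - 161160 = (1/(55 + 12321 + 47397) + 128566) - 161160 = (1/59773 + 128566) - 161160 = 7684775519/59773 - 161160 = -1948241161/59773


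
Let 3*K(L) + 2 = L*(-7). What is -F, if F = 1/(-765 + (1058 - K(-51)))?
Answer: -3/524 ≈ -0.0057252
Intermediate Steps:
K(L) = -⅔ - 7*L/3 (K(L) = -⅔ + (L*(-7))/3 = -⅔ + (-7*L)/3 = -⅔ - 7*L/3)
F = 3/524 (F = 1/(-765 + (1058 - (-⅔ - 7/3*(-51)))) = 1/(-765 + (1058 - (-⅔ + 119))) = 1/(-765 + (1058 - 1*355/3)) = 1/(-765 + (1058 - 355/3)) = 1/(-765 + 2819/3) = 1/(524/3) = 3/524 ≈ 0.0057252)
-F = -1*3/524 = -3/524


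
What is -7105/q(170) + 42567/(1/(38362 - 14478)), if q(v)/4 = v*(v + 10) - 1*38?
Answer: 17755128860777/17464 ≈ 1.0167e+9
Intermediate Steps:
q(v) = -152 + 4*v*(10 + v) (q(v) = 4*(v*(v + 10) - 1*38) = 4*(v*(10 + v) - 38) = 4*(-38 + v*(10 + v)) = -152 + 4*v*(10 + v))
-7105/q(170) + 42567/(1/(38362 - 14478)) = -7105/(-152 + 4*170**2 + 40*170) + 42567/(1/(38362 - 14478)) = -7105/(-152 + 4*28900 + 6800) + 42567/(1/23884) = -7105/(-152 + 115600 + 6800) + 42567/(1/23884) = -7105/122248 + 42567*23884 = -7105*1/122248 + 1016670228 = -1015/17464 + 1016670228 = 17755128860777/17464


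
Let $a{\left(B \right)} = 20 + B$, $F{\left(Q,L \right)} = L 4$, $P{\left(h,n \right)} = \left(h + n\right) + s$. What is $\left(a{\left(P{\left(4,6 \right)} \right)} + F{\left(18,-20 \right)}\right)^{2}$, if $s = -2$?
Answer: $2704$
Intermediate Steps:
$P{\left(h,n \right)} = -2 + h + n$ ($P{\left(h,n \right)} = \left(h + n\right) - 2 = -2 + h + n$)
$F{\left(Q,L \right)} = 4 L$
$\left(a{\left(P{\left(4,6 \right)} \right)} + F{\left(18,-20 \right)}\right)^{2} = \left(\left(20 + \left(-2 + 4 + 6\right)\right) + 4 \left(-20\right)\right)^{2} = \left(\left(20 + 8\right) - 80\right)^{2} = \left(28 - 80\right)^{2} = \left(-52\right)^{2} = 2704$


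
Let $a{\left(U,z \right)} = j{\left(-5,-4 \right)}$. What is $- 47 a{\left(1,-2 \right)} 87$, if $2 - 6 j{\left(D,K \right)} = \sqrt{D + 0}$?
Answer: $-1363 + \frac{1363 i \sqrt{5}}{2} \approx -1363.0 + 1523.9 i$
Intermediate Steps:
$j{\left(D,K \right)} = \frac{1}{3} - \frac{\sqrt{D}}{6}$ ($j{\left(D,K \right)} = \frac{1}{3} - \frac{\sqrt{D + 0}}{6} = \frac{1}{3} - \frac{\sqrt{D}}{6}$)
$a{\left(U,z \right)} = \frac{1}{3} - \frac{i \sqrt{5}}{6}$ ($a{\left(U,z \right)} = \frac{1}{3} - \frac{\sqrt{-5}}{6} = \frac{1}{3} - \frac{i \sqrt{5}}{6}$)
$- 47 a{\left(1,-2 \right)} 87 = - 47 \left(\frac{1}{3} - \frac{i \sqrt{5}}{6}\right) 87 = \left(- \frac{47}{3} + \frac{47 i \sqrt{5}}{6}\right) 87 = -1363 + \frac{1363 i \sqrt{5}}{2}$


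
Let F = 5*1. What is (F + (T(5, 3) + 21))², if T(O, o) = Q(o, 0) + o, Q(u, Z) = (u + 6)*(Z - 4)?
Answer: 49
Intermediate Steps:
F = 5
Q(u, Z) = (-4 + Z)*(6 + u) (Q(u, Z) = (6 + u)*(-4 + Z) = (-4 + Z)*(6 + u))
T(O, o) = -24 - 3*o (T(O, o) = (-24 - 4*o + 6*0 + 0*o) + o = (-24 - 4*o + 0 + 0) + o = (-24 - 4*o) + o = -24 - 3*o)
(F + (T(5, 3) + 21))² = (5 + ((-24 - 3*3) + 21))² = (5 + ((-24 - 9) + 21))² = (5 + (-33 + 21))² = (5 - 12)² = (-7)² = 49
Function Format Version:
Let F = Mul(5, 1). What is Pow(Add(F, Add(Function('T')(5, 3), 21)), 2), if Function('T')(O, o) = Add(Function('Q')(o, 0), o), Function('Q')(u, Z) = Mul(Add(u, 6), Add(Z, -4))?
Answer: 49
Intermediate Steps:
F = 5
Function('Q')(u, Z) = Mul(Add(-4, Z), Add(6, u)) (Function('Q')(u, Z) = Mul(Add(6, u), Add(-4, Z)) = Mul(Add(-4, Z), Add(6, u)))
Function('T')(O, o) = Add(-24, Mul(-3, o)) (Function('T')(O, o) = Add(Add(-24, Mul(-4, o), Mul(6, 0), Mul(0, o)), o) = Add(Add(-24, Mul(-4, o), 0, 0), o) = Add(Add(-24, Mul(-4, o)), o) = Add(-24, Mul(-3, o)))
Pow(Add(F, Add(Function('T')(5, 3), 21)), 2) = Pow(Add(5, Add(Add(-24, Mul(-3, 3)), 21)), 2) = Pow(Add(5, Add(Add(-24, -9), 21)), 2) = Pow(Add(5, Add(-33, 21)), 2) = Pow(Add(5, -12), 2) = Pow(-7, 2) = 49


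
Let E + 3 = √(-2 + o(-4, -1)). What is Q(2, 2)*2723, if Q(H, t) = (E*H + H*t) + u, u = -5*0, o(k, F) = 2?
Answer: -5446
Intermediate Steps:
u = 0
E = -3 (E = -3 + √(-2 + 2) = -3 + √0 = -3 + 0 = -3)
Q(H, t) = -3*H + H*t (Q(H, t) = (-3*H + H*t) + 0 = -3*H + H*t)
Q(2, 2)*2723 = (2*(-3 + 2))*2723 = (2*(-1))*2723 = -2*2723 = -5446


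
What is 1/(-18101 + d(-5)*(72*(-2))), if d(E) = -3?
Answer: -1/17669 ≈ -5.6596e-5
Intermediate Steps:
1/(-18101 + d(-5)*(72*(-2))) = 1/(-18101 - 216*(-2)) = 1/(-18101 - 3*(-144)) = 1/(-18101 + 432) = 1/(-17669) = -1/17669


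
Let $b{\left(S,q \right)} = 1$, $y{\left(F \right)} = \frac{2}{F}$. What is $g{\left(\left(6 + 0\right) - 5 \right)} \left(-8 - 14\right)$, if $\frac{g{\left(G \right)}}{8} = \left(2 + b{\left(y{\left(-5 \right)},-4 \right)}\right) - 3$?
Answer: $0$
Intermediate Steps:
$g{\left(G \right)} = 0$ ($g{\left(G \right)} = 8 \left(\left(2 + 1\right) - 3\right) = 8 \left(3 - 3\right) = 8 \cdot 0 = 0$)
$g{\left(\left(6 + 0\right) - 5 \right)} \left(-8 - 14\right) = 0 \left(-8 - 14\right) = 0 \left(-22\right) = 0$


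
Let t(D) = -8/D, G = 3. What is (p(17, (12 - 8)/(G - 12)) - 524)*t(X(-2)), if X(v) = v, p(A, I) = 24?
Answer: -2000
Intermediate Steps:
(p(17, (12 - 8)/(G - 12)) - 524)*t(X(-2)) = (24 - 524)*(-8/(-2)) = -(-4000)*(-1)/2 = -500*4 = -2000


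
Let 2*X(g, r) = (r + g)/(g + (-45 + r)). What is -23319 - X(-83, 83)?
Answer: -23319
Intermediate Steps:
X(g, r) = (g + r)/(2*(-45 + g + r)) (X(g, r) = ((r + g)/(g + (-45 + r)))/2 = ((g + r)/(-45 + g + r))/2 = (g + r)/(2*(-45 + g + r)))
-23319 - X(-83, 83) = -23319 - (-83 + 83)/(2*(-45 - 83 + 83)) = -23319 - 0/(2*(-45)) = -23319 - (-1)*0/(2*45) = -23319 - 1*0 = -23319 + 0 = -23319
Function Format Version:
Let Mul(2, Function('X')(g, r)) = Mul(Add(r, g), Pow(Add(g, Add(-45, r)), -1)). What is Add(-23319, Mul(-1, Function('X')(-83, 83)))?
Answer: -23319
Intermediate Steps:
Function('X')(g, r) = Mul(Rational(1, 2), Pow(Add(-45, g, r), -1), Add(g, r)) (Function('X')(g, r) = Mul(Rational(1, 2), Mul(Add(r, g), Pow(Add(g, Add(-45, r)), -1))) = Mul(Rational(1, 2), Mul(Add(g, r), Pow(Add(-45, g, r), -1))) = Mul(Rational(1, 2), Mul(Pow(Add(-45, g, r), -1), Add(g, r))) = Mul(Rational(1, 2), Pow(Add(-45, g, r), -1), Add(g, r)))
Add(-23319, Mul(-1, Function('X')(-83, 83))) = Add(-23319, Mul(-1, Mul(Rational(1, 2), Pow(Add(-45, -83, 83), -1), Add(-83, 83)))) = Add(-23319, Mul(-1, Mul(Rational(1, 2), Pow(-45, -1), 0))) = Add(-23319, Mul(-1, Mul(Rational(1, 2), Rational(-1, 45), 0))) = Add(-23319, Mul(-1, 0)) = Add(-23319, 0) = -23319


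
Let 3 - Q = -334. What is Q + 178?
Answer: 515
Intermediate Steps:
Q = 337 (Q = 3 - 1*(-334) = 3 + 334 = 337)
Q + 178 = 337 + 178 = 515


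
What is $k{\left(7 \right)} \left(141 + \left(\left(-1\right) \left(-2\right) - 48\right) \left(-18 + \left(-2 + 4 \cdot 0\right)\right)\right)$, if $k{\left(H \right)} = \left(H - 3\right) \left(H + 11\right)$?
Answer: $76392$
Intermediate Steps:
$k{\left(H \right)} = \left(-3 + H\right) \left(11 + H\right)$
$k{\left(7 \right)} \left(141 + \left(\left(-1\right) \left(-2\right) - 48\right) \left(-18 + \left(-2 + 4 \cdot 0\right)\right)\right) = \left(-33 + 7^{2} + 8 \cdot 7\right) \left(141 + \left(\left(-1\right) \left(-2\right) - 48\right) \left(-18 + \left(-2 + 4 \cdot 0\right)\right)\right) = \left(-33 + 49 + 56\right) \left(141 + \left(2 - 48\right) \left(-18 + \left(-2 + 0\right)\right)\right) = 72 \left(141 - 46 \left(-18 - 2\right)\right) = 72 \left(141 - -920\right) = 72 \left(141 + 920\right) = 72 \cdot 1061 = 76392$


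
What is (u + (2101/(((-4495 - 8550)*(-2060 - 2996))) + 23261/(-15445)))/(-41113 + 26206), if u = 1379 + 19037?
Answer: -277278641330155/202473434352064 ≈ -1.3695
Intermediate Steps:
u = 20416
(u + (2101/(((-4495 - 8550)*(-2060 - 2996))) + 23261/(-15445)))/(-41113 + 26206) = (20416 + (2101/(((-4495 - 8550)*(-2060 - 2996))) + 23261/(-15445)))/(-41113 + 26206) = (20416 + (2101/((-13045*(-5056))) + 23261*(-1/15445)))/(-14907) = (20416 + (2101/65955520 - 23261/15445))*(-1/14907) = (20416 - 61366356031/40747320256)*(-1/14907) = (831835923990465/40747320256)*(-1/14907) = -277278641330155/202473434352064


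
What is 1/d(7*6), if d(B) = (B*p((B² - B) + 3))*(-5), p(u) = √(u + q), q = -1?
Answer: -√431/181020 ≈ -0.00011469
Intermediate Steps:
p(u) = √(-1 + u) (p(u) = √(u - 1) = √(-1 + u))
d(B) = -5*B*√(2 + B² - B) (d(B) = (B*√(-1 + ((B² - B) + 3)))*(-5) = (B*√(-1 + (3 + B² - B)))*(-5) = (B*√(2 + B² - B))*(-5) = -5*B*√(2 + B² - B))
1/d(7*6) = 1/(-5*7*6*√(2 + (7*6)² - 7*6)) = 1/(-5*42*√(2 + 42² - 1*42)) = 1/(-5*42*√(2 + 1764 - 42)) = 1/(-5*42*√1724) = 1/(-5*42*2*√431) = 1/(-420*√431) = -√431/181020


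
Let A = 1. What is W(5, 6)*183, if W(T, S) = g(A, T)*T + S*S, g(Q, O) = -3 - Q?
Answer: 2928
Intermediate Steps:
W(T, S) = S**2 - 4*T (W(T, S) = (-3 - 1*1)*T + S*S = (-3 - 1)*T + S**2 = -4*T + S**2 = S**2 - 4*T)
W(5, 6)*183 = (6**2 - 4*5)*183 = (36 - 20)*183 = 16*183 = 2928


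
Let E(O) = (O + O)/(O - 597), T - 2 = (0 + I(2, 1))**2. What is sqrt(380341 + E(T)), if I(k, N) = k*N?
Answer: sqrt(14760653081)/197 ≈ 616.72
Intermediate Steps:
I(k, N) = N*k
T = 6 (T = 2 + (0 + 1*2)**2 = 2 + (0 + 2)**2 = 2 + 2**2 = 2 + 4 = 6)
E(O) = 2*O/(-597 + O) (E(O) = (2*O)/(-597 + O) = 2*O/(-597 + O))
sqrt(380341 + E(T)) = sqrt(380341 + 2*6/(-597 + 6)) = sqrt(380341 + 2*6/(-591)) = sqrt(380341 + 2*6*(-1/591)) = sqrt(380341 - 4/197) = sqrt(74927173/197) = sqrt(14760653081)/197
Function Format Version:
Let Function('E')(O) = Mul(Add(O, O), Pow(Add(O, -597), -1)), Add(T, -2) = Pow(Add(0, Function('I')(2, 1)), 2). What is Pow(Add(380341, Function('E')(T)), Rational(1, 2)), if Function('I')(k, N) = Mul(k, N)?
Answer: Mul(Rational(1, 197), Pow(14760653081, Rational(1, 2))) ≈ 616.72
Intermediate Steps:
Function('I')(k, N) = Mul(N, k)
T = 6 (T = Add(2, Pow(Add(0, Mul(1, 2)), 2)) = Add(2, Pow(Add(0, 2), 2)) = Add(2, Pow(2, 2)) = Add(2, 4) = 6)
Function('E')(O) = Mul(2, O, Pow(Add(-597, O), -1)) (Function('E')(O) = Mul(Mul(2, O), Pow(Add(-597, O), -1)) = Mul(2, O, Pow(Add(-597, O), -1)))
Pow(Add(380341, Function('E')(T)), Rational(1, 2)) = Pow(Add(380341, Mul(2, 6, Pow(Add(-597, 6), -1))), Rational(1, 2)) = Pow(Add(380341, Mul(2, 6, Pow(-591, -1))), Rational(1, 2)) = Pow(Add(380341, Mul(2, 6, Rational(-1, 591))), Rational(1, 2)) = Pow(Add(380341, Rational(-4, 197)), Rational(1, 2)) = Pow(Rational(74927173, 197), Rational(1, 2)) = Mul(Rational(1, 197), Pow(14760653081, Rational(1, 2)))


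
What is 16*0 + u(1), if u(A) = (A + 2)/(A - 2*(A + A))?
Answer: -1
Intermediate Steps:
u(A) = -(2 + A)/(3*A) (u(A) = (2 + A)/(A - 4*A) = (2 + A)/((-3*A)) = (2 + A)*(-1/(3*A)) = -(2 + A)/(3*A))
16*0 + u(1) = 16*0 + (1/3)*(-2 - 1*1)/1 = 0 + (1/3)*1*(-2 - 1) = 0 + (1/3)*1*(-3) = 0 - 1 = -1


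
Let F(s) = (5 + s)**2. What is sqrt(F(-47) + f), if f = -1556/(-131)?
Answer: 8*sqrt(476185)/131 ≈ 42.141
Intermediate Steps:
f = 1556/131 (f = -1556*(-1/131) = 1556/131 ≈ 11.878)
sqrt(F(-47) + f) = sqrt((5 - 47)**2 + 1556/131) = sqrt((-42)**2 + 1556/131) = sqrt(1764 + 1556/131) = sqrt(232640/131) = 8*sqrt(476185)/131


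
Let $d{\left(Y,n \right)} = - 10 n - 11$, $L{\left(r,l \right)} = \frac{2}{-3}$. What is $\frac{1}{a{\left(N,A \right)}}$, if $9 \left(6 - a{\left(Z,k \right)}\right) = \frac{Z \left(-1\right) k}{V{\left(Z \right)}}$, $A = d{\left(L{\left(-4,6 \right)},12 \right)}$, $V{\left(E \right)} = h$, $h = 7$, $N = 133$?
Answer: $- \frac{9}{2435} \approx -0.0036961$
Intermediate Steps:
$V{\left(E \right)} = 7$
$L{\left(r,l \right)} = - \frac{2}{3}$ ($L{\left(r,l \right)} = 2 \left(- \frac{1}{3}\right) = - \frac{2}{3}$)
$d{\left(Y,n \right)} = -11 - 10 n$
$A = -131$ ($A = -11 - 120 = -131$)
$a{\left(Z,k \right)} = 6 + \frac{Z k}{63}$ ($a{\left(Z,k \right)} = 6 - \frac{Z \left(-1\right) k \frac{1}{7}}{9} = 6 - \frac{- Z k \frac{1}{7}}{9} = 6 - \frac{\left(- \frac{1}{7}\right) Z k}{9} = 6 + \frac{Z k}{63}$)
$\frac{1}{a{\left(N,A \right)}} = \frac{1}{6 + \frac{1}{63} \cdot 133 \left(-131\right)} = \frac{1}{6 - \frac{2489}{9}} = \frac{1}{- \frac{2435}{9}} = - \frac{9}{2435}$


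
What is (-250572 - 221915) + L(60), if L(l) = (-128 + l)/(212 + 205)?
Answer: -197027147/417 ≈ -4.7249e+5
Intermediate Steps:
L(l) = -128/417 + l/417 (L(l) = (-128 + l)/417 = (-128 + l)*(1/417) = -128/417 + l/417)
(-250572 - 221915) + L(60) = (-250572 - 221915) + (-128/417 + (1/417)*60) = -472487 + (-128/417 + 20/139) = -472487 - 68/417 = -197027147/417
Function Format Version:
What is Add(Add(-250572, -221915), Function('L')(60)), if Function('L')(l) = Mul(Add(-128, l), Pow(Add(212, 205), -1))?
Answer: Rational(-197027147, 417) ≈ -4.7249e+5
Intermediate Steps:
Function('L')(l) = Add(Rational(-128, 417), Mul(Rational(1, 417), l)) (Function('L')(l) = Mul(Add(-128, l), Pow(417, -1)) = Mul(Add(-128, l), Rational(1, 417)) = Add(Rational(-128, 417), Mul(Rational(1, 417), l)))
Add(Add(-250572, -221915), Function('L')(60)) = Add(Add(-250572, -221915), Add(Rational(-128, 417), Mul(Rational(1, 417), 60))) = Add(-472487, Add(Rational(-128, 417), Rational(20, 139))) = Add(-472487, Rational(-68, 417)) = Rational(-197027147, 417)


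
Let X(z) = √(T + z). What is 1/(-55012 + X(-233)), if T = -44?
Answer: -55012/3026320421 - I*√277/3026320421 ≈ -1.8178e-5 - 5.4995e-9*I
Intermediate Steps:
X(z) = √(-44 + z)
1/(-55012 + X(-233)) = 1/(-55012 + √(-44 - 233)) = 1/(-55012 + √(-277)) = 1/(-55012 + I*√277)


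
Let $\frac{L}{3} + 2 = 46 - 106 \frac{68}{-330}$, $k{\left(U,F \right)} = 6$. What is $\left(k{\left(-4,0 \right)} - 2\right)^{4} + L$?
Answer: $\frac{24944}{55} \approx 453.53$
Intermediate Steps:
$L = \frac{10864}{55}$ ($L = -6 + 3 \left(46 - 106 \frac{68}{-330}\right) = -6 + 3 \left(46 - 106 \cdot 68 \left(- \frac{1}{330}\right)\right) = -6 + 3 \left(46 - - \frac{3604}{165}\right) = -6 + 3 \left(46 + \frac{3604}{165}\right) = -6 + 3 \cdot \frac{11194}{165} = -6 + \frac{11194}{55} = \frac{10864}{55} \approx 197.53$)
$\left(k{\left(-4,0 \right)} - 2\right)^{4} + L = \left(6 - 2\right)^{4} + \frac{10864}{55} = 4^{4} + \frac{10864}{55} = 256 + \frac{10864}{55} = \frac{24944}{55}$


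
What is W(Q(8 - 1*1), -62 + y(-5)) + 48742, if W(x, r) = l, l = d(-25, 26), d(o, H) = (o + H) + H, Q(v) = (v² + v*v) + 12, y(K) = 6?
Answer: 48769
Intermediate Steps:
Q(v) = 12 + 2*v² (Q(v) = (v² + v²) + 12 = 2*v² + 12 = 12 + 2*v²)
d(o, H) = o + 2*H (d(o, H) = (H + o) + H = o + 2*H)
l = 27 (l = -25 + 2*26 = -25 + 52 = 27)
W(x, r) = 27
W(Q(8 - 1*1), -62 + y(-5)) + 48742 = 27 + 48742 = 48769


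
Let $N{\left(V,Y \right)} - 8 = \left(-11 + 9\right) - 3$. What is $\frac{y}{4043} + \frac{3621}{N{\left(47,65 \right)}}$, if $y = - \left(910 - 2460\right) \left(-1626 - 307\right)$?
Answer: $\frac{1883751}{4043} \approx 465.93$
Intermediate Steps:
$N{\left(V,Y \right)} = 3$ ($N{\left(V,Y \right)} = 8 + \left(\left(-11 + 9\right) - 3\right) = 8 - 5 = 3$)
$y = -2996150$ ($y = - \left(-1550\right) \left(-1933\right) = \left(-1\right) 2996150 = -2996150$)
$\frac{y}{4043} + \frac{3621}{N{\left(47,65 \right)}} = - \frac{2996150}{4043} + \frac{3621}{3} = \left(-2996150\right) \frac{1}{4043} + 3621 \cdot \frac{1}{3} = - \frac{2996150}{4043} + 1207 = \frac{1883751}{4043}$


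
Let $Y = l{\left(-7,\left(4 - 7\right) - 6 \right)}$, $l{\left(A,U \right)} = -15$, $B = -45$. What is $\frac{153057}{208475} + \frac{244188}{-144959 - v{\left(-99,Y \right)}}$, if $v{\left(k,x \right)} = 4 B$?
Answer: $- \frac{28747653897}{30182802025} \approx -0.95245$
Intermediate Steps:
$Y = -15$
$v{\left(k,x \right)} = -180$ ($v{\left(k,x \right)} = 4 \left(-45\right) = -180$)
$\frac{153057}{208475} + \frac{244188}{-144959 - v{\left(-99,Y \right)}} = \frac{153057}{208475} + \frac{244188}{-144959 - -180} = 153057 \cdot \frac{1}{208475} + \frac{244188}{-144959 + 180} = \frac{153057}{208475} + \frac{244188}{-144779} = \frac{153057}{208475} + 244188 \left(- \frac{1}{144779}\right) = \frac{153057}{208475} - \frac{244188}{144779} = - \frac{28747653897}{30182802025}$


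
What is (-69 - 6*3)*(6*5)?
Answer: -2610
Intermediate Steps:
(-69 - 6*3)*(6*5) = (-69 - 18)*30 = -87*30 = -2610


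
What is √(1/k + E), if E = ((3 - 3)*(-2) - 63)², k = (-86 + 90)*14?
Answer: √3111710/28 ≈ 63.000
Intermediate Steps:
k = 56 (k = 4*14 = 56)
E = 3969 (E = (0*(-2) - 63)² = (0 - 63)² = (-63)² = 3969)
√(1/k + E) = √(1/56 + 3969) = √(222265/56) = √3111710/28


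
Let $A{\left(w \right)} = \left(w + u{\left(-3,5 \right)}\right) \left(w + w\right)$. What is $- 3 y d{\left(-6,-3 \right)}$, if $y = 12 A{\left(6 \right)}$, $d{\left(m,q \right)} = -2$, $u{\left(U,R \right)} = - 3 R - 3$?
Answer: $-10368$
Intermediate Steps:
$u{\left(U,R \right)} = -3 - 3 R$
$A{\left(w \right)} = 2 w \left(-18 + w\right)$ ($A{\left(w \right)} = \left(w - 18\right) \left(w + w\right) = \left(w - 18\right) 2 w = \left(-18 + w\right) 2 w = 2 w \left(-18 + w\right)$)
$y = -1728$ ($y = 12 \cdot 2 \cdot 6 \left(-18 + 6\right) = 12 \cdot 2 \cdot 6 \left(-12\right) = 12 \left(-144\right) = -1728$)
$- 3 y d{\left(-6,-3 \right)} = \left(-3\right) \left(-1728\right) \left(-2\right) = 5184 \left(-2\right) = -10368$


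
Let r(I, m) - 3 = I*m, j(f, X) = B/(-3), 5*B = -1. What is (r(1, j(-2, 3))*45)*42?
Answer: 5796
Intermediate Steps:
B = -⅕ (B = (⅕)*(-1) = -⅕ ≈ -0.20000)
j(f, X) = 1/15 (j(f, X) = -⅕/(-3) = -⅕*(-⅓) = 1/15)
r(I, m) = 3 + I*m
(r(1, j(-2, 3))*45)*42 = ((3 + 1*(1/15))*45)*42 = ((3 + 1/15)*45)*42 = ((46/15)*45)*42 = 138*42 = 5796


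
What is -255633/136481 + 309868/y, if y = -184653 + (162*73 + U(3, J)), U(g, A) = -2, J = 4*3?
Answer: -86471890265/23587874749 ≈ -3.6659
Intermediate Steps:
J = 12
y = -172829 (y = -184653 + (162*73 - 2) = -184653 + (11826 - 2) = -184653 + 11824 = -172829)
-255633/136481 + 309868/y = -255633/136481 + 309868/(-172829) = -255633*1/136481 + 309868*(-1/172829) = -255633/136481 - 309868/172829 = -86471890265/23587874749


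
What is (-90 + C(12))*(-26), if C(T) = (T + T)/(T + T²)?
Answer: 2336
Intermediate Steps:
C(T) = 2*T/(T + T²) (C(T) = (2*T)/(T + T²) = 2*T/(T + T²))
(-90 + C(12))*(-26) = (-90 + 2/(1 + 12))*(-26) = (-90 + 2/13)*(-26) = -1168/13*(-26) = 2336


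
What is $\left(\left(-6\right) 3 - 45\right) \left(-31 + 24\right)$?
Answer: $441$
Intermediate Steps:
$\left(\left(-6\right) 3 - 45\right) \left(-31 + 24\right) = \left(-18 - 45\right) \left(-7\right) = \left(-63\right) \left(-7\right) = 441$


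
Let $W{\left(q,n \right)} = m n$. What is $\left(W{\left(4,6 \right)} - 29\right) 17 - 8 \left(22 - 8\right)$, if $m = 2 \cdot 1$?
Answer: $-401$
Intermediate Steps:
$m = 2$
$W{\left(q,n \right)} = 2 n$
$\left(W{\left(4,6 \right)} - 29\right) 17 - 8 \left(22 - 8\right) = \left(2 \cdot 6 - 29\right) 17 - 8 \left(22 - 8\right) = \left(12 - 29\right) 17 - 112 = \left(-17\right) 17 - 112 = -289 - 112 = -401$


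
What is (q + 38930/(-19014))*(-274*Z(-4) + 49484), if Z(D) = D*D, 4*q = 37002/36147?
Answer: -9255374667550/114549843 ≈ -80798.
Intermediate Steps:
q = 6167/24098 (q = (37002/36147)/4 = (37002*(1/36147))/4 = (¼)*(12334/12049) = 6167/24098 ≈ 0.25591)
Z(D) = D²
(q + 38930/(-19014))*(-274*Z(-4) + 49484) = (6167/24098 + 38930/(-19014))*(-274*(-4)² + 49484) = (6167/24098 + 38930*(-1/19014))*(-274*16 + 49484) = (6167/24098 - 19465/9507)*(-4384 + 49484) = -410437901/229099686*45100 = -9255374667550/114549843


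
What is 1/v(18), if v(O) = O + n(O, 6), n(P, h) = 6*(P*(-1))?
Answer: -1/90 ≈ -0.011111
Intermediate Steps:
n(P, h) = -6*P (n(P, h) = 6*(-P) = -6*P)
v(O) = -5*O (v(O) = O - 6*O = -5*O)
1/v(18) = 1/(-5*18) = 1/(-90) = -1/90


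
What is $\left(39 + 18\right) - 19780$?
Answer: $-19723$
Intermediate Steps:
$\left(39 + 18\right) - 19780 = 57 - 19780 = -19723$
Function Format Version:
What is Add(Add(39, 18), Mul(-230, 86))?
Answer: -19723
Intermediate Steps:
Add(Add(39, 18), Mul(-230, 86)) = Add(57, -19780) = -19723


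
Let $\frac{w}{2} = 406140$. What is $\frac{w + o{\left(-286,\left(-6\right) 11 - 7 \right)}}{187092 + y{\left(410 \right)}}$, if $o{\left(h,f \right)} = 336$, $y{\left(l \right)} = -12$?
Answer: $\frac{33859}{7795} \approx 4.3437$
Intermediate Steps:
$w = 812280$ ($w = 2 \cdot 406140 = 812280$)
$\frac{w + o{\left(-286,\left(-6\right) 11 - 7 \right)}}{187092 + y{\left(410 \right)}} = \frac{812280 + 336}{187092 - 12} = \frac{812616}{187080} = 812616 \cdot \frac{1}{187080} = \frac{33859}{7795}$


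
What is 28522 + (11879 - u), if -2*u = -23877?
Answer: 56925/2 ≈ 28463.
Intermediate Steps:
u = 23877/2 (u = -½*(-23877) = 23877/2 ≈ 11939.)
28522 + (11879 - u) = 28522 + (11879 - 1*23877/2) = 28522 + (11879 - 23877/2) = 28522 - 119/2 = 56925/2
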